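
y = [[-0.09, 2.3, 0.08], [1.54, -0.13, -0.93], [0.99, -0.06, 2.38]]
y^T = [[-0.09, 1.54, 0.99], [2.30, -0.13, -0.06], [0.08, -0.93, 2.38]]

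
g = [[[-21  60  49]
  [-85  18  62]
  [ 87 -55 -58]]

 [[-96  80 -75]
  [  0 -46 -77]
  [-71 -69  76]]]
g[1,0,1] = 80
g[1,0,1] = 80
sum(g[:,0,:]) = -3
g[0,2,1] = -55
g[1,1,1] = -46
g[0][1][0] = -85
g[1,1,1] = -46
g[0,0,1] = 60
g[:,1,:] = [[-85, 18, 62], [0, -46, -77]]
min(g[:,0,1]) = 60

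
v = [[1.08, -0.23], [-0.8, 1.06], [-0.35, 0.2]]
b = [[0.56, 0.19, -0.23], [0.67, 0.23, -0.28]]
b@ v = [[0.53, 0.03], [0.64, 0.03]]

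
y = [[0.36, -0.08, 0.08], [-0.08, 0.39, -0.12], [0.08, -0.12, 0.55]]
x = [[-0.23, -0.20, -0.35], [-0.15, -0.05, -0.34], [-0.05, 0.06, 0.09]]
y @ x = [[-0.07,-0.06,-0.09],[-0.03,-0.01,-0.12],[-0.03,0.02,0.06]]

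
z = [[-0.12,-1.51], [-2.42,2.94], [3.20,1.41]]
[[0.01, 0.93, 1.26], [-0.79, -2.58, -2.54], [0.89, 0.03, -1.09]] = z @ [[0.29, 0.29, 0.03], [-0.03, -0.64, -0.84]]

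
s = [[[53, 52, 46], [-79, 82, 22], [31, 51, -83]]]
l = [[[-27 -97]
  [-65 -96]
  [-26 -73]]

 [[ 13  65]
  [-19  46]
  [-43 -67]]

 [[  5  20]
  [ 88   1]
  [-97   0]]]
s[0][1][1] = 82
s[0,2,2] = -83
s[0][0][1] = 52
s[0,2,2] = -83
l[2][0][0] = 5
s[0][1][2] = 22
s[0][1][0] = -79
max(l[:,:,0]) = 88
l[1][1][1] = 46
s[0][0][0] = 53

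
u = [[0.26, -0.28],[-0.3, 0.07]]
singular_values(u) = [0.47, 0.14]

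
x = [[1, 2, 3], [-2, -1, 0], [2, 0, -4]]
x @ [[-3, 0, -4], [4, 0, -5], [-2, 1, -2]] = [[-1, 3, -20], [2, 0, 13], [2, -4, 0]]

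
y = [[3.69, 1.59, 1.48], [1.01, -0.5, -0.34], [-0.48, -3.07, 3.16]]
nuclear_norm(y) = 9.76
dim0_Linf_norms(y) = [3.69, 3.07, 3.16]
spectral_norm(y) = 4.60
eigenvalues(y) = [(-1.24+0j), (3.79+1.14j), (3.79-1.14j)]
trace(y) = 6.35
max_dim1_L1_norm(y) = 6.76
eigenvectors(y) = [[(0.4+0j), 0.72+0.00j, 0.72-0.00j], [(-0.77+0j), (0.15-0.09j), 0.15+0.09j], [-0.50+0.00j, (-0.12+0.66j), -0.12-0.66j]]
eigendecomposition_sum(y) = [[(-0.1+0j), (0.54-0j), 0.08+0.00j], [(0.2-0j), (-1.04+0j), (-0.15-0j)], [0.13-0.00j, (-0.67+0j), (-0.09-0j)]] + [[(1.9+0j), 0.53+1.23j, 0.70-1.91j], [0.41-0.24j, 0.27+0.20j, -0.10-0.50j], [-0.30+1.72j, -1.20+0.28j, (1.63+0.94j)]] + [[1.90-0.00j, (0.53-1.23j), 0.70+1.91j],[0.41+0.24j, 0.27-0.20j, -0.10+0.50j],[(-0.3-1.72j), -1.20-0.28j, (1.63-0.94j)]]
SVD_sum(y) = [[1.66,2.05,-0.98], [0.21,0.25,-0.12], [-2.14,-2.64,1.27]] + [[2.10, -0.56, 2.38], [0.32, -0.09, 0.36], [1.66, -0.44, 1.89]] + [[-0.07, 0.1, 0.08], [0.48, -0.67, -0.58], [-0.01, 0.01, 0.01]]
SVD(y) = [[-0.61, -0.78, 0.14], [-0.08, -0.12, -0.99], [0.79, -0.62, 0.01]] @ diag([4.602027836282269, 4.140219560676047, 1.0203537540865608]) @ [[-0.59, -0.73, 0.35], [-0.65, 0.17, -0.74], [-0.48, 0.66, 0.58]]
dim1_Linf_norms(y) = [3.69, 1.01, 3.16]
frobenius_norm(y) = 6.27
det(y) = -19.44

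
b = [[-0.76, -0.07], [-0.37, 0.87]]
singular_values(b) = [1.0, 0.68]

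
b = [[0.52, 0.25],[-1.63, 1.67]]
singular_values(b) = [2.34, 0.54]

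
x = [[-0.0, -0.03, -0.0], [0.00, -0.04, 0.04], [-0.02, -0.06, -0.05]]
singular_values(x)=[0.08, 0.06, 0.0]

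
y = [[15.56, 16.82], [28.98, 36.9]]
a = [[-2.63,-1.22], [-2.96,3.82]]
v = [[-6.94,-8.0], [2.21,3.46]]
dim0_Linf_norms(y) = [28.98, 36.9]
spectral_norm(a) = 4.90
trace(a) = 1.19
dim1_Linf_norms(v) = [8.0, 3.46]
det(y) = 86.72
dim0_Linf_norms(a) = [2.96, 3.82]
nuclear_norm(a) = 7.69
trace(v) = -3.48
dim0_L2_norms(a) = [3.96, 4.01]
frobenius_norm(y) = 52.22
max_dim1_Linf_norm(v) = 8.0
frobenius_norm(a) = 5.64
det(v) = -6.33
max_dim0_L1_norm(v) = 11.46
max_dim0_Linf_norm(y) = 36.9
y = a @ v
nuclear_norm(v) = 11.90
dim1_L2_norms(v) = [10.59, 4.11]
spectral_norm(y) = 52.19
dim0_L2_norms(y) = [32.89, 40.55]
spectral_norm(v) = 11.34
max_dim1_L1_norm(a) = 6.78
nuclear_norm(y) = 53.85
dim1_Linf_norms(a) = [2.63, 3.82]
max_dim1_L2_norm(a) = 4.83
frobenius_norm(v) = 11.36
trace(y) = 52.46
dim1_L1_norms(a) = [3.85, 6.78]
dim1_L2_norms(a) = [2.9, 4.83]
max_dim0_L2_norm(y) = 40.55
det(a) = -13.66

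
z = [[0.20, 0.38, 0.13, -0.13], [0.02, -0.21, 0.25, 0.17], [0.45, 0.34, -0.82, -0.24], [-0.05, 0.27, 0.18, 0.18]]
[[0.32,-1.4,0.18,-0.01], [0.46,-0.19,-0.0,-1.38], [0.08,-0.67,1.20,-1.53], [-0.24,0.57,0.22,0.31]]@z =[[0.12, 0.47, -0.46, -0.32], [0.16, -0.16, -0.24, -0.34], [0.62, 0.17, -1.42, -0.69], [0.05, -0.05, -0.01, 0.13]]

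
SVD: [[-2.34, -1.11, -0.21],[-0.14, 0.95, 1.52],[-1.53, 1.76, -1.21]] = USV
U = [[-0.71, 0.63, -0.33], [0.13, -0.34, -0.93], [-0.7, -0.70, 0.16]]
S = [2.97, 2.29, 1.69]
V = [[0.91, -0.11, 0.40], [-0.15, -0.98, 0.08], [0.38, -0.14, -0.91]]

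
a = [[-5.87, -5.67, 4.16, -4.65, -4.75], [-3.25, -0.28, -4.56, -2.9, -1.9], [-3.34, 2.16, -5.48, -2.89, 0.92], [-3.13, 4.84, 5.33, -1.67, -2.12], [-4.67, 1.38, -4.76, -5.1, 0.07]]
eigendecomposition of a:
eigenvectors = [[-0.76+0.00j, (0.41+0.15j), 0.41-0.15j, -0.32+0.00j, -0.64+0.00j], [-0.44+0.00j, 0.29-0.30j, (0.29+0.3j), (0.25+0j), (-0.33+0j)], [-0.25+0.00j, (-0.09-0.29j), (-0.09+0.29j), -0.13+0.00j, (-0.16+0j)], [0.03+0.00j, -0.60+0.00j, (-0.6-0j), (0.71+0j), (0.67+0j)], [(-0.4+0j), -0.09-0.42j, (-0.09+0.42j), -0.56+0.00j, (0.06+0j)]]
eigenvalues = [(-10.05+0j), (-1.43+4.31j), (-1.43-4.31j), (2.18+0j), (-2.5+0j)]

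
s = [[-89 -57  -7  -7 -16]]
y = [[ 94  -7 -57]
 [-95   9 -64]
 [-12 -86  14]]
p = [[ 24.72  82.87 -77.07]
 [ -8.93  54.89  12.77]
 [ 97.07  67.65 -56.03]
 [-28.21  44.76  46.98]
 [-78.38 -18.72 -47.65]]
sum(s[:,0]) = -89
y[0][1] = -7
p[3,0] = -28.21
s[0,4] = -16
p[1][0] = -8.93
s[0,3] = -7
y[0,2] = -57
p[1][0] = -8.93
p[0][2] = -77.07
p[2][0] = 97.07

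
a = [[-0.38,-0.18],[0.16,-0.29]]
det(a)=0.139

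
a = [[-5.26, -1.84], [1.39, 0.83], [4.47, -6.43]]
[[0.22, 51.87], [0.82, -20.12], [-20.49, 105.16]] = a @ [[-0.93, -3.33], [2.54, -18.67]]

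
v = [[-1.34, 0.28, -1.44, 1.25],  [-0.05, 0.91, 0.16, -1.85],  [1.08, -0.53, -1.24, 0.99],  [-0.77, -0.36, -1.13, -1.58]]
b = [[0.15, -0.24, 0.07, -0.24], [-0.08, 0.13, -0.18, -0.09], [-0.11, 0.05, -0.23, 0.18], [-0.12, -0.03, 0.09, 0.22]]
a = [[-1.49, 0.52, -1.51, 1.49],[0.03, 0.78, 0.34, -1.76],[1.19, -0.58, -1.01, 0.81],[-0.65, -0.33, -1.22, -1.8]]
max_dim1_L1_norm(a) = 5.01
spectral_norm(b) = 0.49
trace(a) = -3.52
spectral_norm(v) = 3.05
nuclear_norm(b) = 1.05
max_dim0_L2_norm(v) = 2.91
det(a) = -9.96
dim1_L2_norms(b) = [0.38, 0.25, 0.32, 0.27]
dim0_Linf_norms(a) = [1.49, 0.78, 1.51, 1.8]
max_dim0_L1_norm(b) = 0.73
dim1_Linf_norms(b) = [0.24, 0.18, 0.23, 0.22]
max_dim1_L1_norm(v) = 4.31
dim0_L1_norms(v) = [3.24, 2.08, 3.97, 5.67]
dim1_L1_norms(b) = [0.7, 0.48, 0.57, 0.46]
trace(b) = 0.27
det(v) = -9.82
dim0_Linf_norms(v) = [1.34, 0.91, 1.44, 1.85]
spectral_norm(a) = 3.13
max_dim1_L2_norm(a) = 2.64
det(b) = 0.00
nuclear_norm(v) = 7.88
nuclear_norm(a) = 8.09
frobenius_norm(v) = 4.27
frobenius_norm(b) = 0.61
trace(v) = -3.25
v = b + a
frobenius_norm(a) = 4.42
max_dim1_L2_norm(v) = 2.35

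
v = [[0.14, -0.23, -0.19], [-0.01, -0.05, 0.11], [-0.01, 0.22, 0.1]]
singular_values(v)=[0.4, 0.13, 0.07]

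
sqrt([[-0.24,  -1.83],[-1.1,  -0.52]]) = [[(0.56+0.61j), -0.66+0.86j],[(-0.39+0.52j), (0.46+0.74j)]]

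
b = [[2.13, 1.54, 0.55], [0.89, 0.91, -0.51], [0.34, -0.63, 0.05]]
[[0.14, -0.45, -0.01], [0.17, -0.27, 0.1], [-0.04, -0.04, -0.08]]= b@[[0.04,-0.21,-0.04], [0.08,-0.04,0.09], [-0.12,0.10,-0.11]]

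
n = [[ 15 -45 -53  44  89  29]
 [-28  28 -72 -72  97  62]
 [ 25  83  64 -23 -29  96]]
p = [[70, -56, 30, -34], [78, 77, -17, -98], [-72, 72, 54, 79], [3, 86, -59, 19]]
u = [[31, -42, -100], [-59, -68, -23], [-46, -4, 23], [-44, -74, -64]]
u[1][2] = -23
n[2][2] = 64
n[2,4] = -29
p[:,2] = [30, -17, 54, -59]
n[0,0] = 15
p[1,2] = -17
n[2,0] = 25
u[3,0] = -44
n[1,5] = 62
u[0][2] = -100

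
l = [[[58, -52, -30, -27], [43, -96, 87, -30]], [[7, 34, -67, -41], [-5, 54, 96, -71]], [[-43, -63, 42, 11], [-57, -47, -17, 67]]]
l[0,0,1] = -52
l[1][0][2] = -67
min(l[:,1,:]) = -96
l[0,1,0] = 43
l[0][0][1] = -52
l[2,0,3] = 11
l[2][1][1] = -47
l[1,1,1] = 54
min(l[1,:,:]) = -71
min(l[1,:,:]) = -71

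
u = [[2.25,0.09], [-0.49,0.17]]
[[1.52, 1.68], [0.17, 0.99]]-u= [[-0.73, 1.59], [0.66, 0.82]]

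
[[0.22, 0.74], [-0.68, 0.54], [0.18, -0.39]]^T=[[0.22, -0.68, 0.18], [0.74, 0.54, -0.39]]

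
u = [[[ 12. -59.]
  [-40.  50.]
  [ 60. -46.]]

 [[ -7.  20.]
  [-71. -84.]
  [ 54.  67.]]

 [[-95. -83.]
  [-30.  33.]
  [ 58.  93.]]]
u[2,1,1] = 33.0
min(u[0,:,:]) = -59.0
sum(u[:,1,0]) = -141.0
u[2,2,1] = 93.0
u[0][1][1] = 50.0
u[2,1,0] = -30.0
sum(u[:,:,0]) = -59.0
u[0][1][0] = -40.0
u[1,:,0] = [-7.0, -71.0, 54.0]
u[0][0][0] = 12.0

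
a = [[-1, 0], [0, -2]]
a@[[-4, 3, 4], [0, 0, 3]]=[[4, -3, -4], [0, 0, -6]]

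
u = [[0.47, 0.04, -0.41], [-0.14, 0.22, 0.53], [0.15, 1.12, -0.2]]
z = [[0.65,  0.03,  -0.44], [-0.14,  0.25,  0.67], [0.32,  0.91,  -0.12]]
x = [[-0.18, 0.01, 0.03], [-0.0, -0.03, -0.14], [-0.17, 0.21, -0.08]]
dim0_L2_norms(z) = [0.74, 0.94, 0.81]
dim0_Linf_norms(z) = [0.65, 0.91, 0.67]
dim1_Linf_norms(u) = [0.47, 0.53, 1.12]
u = x + z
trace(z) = 0.78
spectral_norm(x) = 0.31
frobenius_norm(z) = 1.45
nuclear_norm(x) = 0.58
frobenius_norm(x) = 0.37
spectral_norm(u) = 1.17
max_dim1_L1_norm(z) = 1.35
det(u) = -0.22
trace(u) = 0.49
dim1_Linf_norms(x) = [0.18, 0.14, 0.21]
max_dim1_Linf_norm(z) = 0.91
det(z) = -0.32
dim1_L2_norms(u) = [0.62, 0.59, 1.15]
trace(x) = -0.29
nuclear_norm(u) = 2.20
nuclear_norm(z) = 2.31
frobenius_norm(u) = 1.43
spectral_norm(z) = 1.07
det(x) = -0.01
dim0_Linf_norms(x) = [0.18, 0.21, 0.14]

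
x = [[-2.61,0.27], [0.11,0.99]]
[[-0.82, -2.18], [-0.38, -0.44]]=x @ [[0.27, 0.78], [-0.41, -0.53]]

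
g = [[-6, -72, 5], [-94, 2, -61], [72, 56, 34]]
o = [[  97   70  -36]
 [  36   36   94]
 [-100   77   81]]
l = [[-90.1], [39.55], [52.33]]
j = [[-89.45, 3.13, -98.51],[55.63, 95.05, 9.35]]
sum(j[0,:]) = -184.83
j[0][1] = 3.13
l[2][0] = 52.33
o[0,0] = 97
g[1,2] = -61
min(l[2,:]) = 52.33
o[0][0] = 97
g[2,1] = 56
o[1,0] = 36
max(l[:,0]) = 52.33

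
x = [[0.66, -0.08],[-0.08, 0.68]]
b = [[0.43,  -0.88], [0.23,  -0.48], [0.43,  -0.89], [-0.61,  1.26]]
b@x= [[0.35, -0.63],[0.19, -0.34],[0.36, -0.64],[-0.50, 0.91]]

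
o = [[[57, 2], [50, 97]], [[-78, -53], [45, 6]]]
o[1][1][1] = 6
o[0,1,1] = 97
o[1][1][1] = 6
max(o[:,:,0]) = 57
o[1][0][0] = -78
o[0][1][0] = 50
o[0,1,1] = 97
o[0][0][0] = 57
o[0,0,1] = 2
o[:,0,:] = [[57, 2], [-78, -53]]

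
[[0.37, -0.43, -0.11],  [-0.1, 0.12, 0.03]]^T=[[0.37, -0.1], [-0.43, 0.12], [-0.11, 0.03]]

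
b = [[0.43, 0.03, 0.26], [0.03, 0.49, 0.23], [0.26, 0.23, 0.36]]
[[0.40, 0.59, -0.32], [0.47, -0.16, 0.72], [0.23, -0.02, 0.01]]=b @ [[1.92, 2.9, -0.24], [1.71, 0.73, 1.99], [-1.83, -2.61, -1.07]]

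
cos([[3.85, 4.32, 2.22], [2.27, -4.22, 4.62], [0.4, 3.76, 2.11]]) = [[0.32, 0.32, 1.21], [0.08, 0.85, -0.07], [0.39, -0.14, 0.19]]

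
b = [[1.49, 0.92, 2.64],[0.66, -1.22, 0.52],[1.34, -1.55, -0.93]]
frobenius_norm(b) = 4.16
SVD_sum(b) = [[1.01, 1.2, 2.69], [0.06, 0.07, 0.17], [-0.31, -0.37, -0.83]] + [[0.38, -0.37, 0.02],[0.96, -0.94, 0.06],[1.43, -1.39, 0.08]] + [[0.09,0.09,-0.07], [-0.37,-0.36,0.3], [0.22,0.22,-0.18]]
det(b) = 5.71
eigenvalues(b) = [2.47, -1.93, -1.2]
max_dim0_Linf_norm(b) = 2.64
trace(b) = -0.66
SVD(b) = [[-0.95, 0.22, -0.21], [-0.06, 0.54, 0.84], [0.30, 0.81, -0.51]] @ diag([3.270395843061091, 2.469344482114569, 0.7073534182705709]) @ [[-0.33, -0.39, -0.86],[0.72, -0.7, 0.04],[-0.62, -0.60, 0.50]]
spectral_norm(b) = 3.27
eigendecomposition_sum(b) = [[2.04, -0.15, 1.56], [0.45, -0.03, 0.34], [0.6, -0.04, 0.46]] + [[-0.91, 3.02, 0.84], [-0.02, 0.08, 0.02], [1.19, -3.94, -1.09]] + [[0.36, -1.95, 0.24],[0.23, -1.26, 0.15],[-0.45, 2.43, -0.30]]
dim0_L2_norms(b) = [2.11, 2.18, 2.85]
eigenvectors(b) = [[0.94, 0.61, -0.58], [0.21, 0.02, -0.38], [0.28, -0.79, 0.72]]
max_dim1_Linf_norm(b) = 2.64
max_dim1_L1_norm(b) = 5.05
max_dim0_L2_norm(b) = 2.85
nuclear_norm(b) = 6.45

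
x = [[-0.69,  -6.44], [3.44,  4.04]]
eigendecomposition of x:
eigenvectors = [[0.81+0.00j, 0.81-0.00j], [(-0.3-0.51j), (-0.3+0.51j)]]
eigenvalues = [(1.68+4.07j), (1.68-4.07j)]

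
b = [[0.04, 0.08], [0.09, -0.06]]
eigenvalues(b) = [0.09, -0.11]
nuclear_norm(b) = 0.20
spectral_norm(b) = 0.11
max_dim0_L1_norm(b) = 0.14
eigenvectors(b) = [[0.86, -0.47], [0.52, 0.88]]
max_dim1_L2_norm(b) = 0.11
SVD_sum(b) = [[-0.02, 0.02], [0.07, -0.08]] + [[0.06, 0.06], [0.02, 0.02]]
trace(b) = -0.02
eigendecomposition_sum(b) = [[0.07, 0.04], [0.04, 0.02]] + [[-0.03,0.04], [0.05,-0.08]]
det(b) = -0.01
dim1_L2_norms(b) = [0.09, 0.11]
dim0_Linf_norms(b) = [0.09, 0.08]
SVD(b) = [[0.28, -0.96], [-0.96, -0.28]] @ diag([0.10979575450407904, 0.08743507472908116]) @ [[-0.68,0.73], [-0.73,-0.68]]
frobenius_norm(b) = 0.14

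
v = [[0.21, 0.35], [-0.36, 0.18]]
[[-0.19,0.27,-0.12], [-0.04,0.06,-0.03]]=v@[[-0.12, 0.16, -0.07], [-0.48, 0.67, -0.31]]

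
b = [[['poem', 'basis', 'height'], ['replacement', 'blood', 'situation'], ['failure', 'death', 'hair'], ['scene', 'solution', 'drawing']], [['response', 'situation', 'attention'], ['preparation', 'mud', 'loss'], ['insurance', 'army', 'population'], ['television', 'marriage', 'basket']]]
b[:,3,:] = [['scene', 'solution', 'drawing'], ['television', 'marriage', 'basket']]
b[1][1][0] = 'preparation'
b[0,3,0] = 'scene'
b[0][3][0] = 'scene'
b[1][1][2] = 'loss'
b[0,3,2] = 'drawing'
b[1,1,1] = 'mud'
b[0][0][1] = 'basis'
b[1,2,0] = 'insurance'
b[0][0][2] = 'height'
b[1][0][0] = 'response'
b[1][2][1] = 'army'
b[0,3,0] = 'scene'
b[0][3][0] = 'scene'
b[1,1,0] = 'preparation'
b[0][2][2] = 'hair'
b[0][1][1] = 'blood'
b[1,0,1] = 'situation'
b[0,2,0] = 'failure'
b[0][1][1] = 'blood'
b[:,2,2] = ['hair', 'population']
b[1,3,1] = 'marriage'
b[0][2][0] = 'failure'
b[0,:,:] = [['poem', 'basis', 'height'], ['replacement', 'blood', 'situation'], ['failure', 'death', 'hair'], ['scene', 'solution', 'drawing']]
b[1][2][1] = 'army'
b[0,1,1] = 'blood'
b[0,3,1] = 'solution'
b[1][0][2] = 'attention'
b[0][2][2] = 'hair'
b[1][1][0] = 'preparation'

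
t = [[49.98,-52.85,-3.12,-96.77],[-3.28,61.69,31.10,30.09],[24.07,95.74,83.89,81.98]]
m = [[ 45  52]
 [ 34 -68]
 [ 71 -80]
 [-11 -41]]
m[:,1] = [52, -68, -80, -41]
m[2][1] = -80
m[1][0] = 34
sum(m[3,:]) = -52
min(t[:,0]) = -3.28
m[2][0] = 71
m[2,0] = 71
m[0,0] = 45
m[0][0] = 45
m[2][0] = 71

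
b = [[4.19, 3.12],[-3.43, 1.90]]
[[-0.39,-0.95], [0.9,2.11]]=b @ [[-0.19, -0.45], [0.13, 0.3]]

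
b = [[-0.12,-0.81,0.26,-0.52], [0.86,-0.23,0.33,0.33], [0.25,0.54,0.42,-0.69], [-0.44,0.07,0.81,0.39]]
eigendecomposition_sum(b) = [[-0.17+0.31j, (-0.32-0.19j), 0.21-0.01j, -0.03+0.21j], [0.33+0.17j, -0.19+0.35j, (-0.02-0.22j), 0.23+0.03j], [(-0.1-0.18j), 0.19-0.11j, (-0.06+0.11j), -0.10-0.08j], [(-0.16+0.14j), (-0.15-0.18j), (0.12+0.04j), (-0.06+0.12j)]] + [[-0.17-0.31j, -0.32+0.19j, 0.21+0.01j, -0.03-0.21j], [(0.33-0.17j), (-0.19-0.35j), (-0.02+0.22j), 0.23-0.03j], [(-0.1+0.18j), 0.19+0.11j, (-0.06-0.11j), (-0.1+0.08j)], [-0.16-0.14j, -0.15+0.18j, 0.12-0.04j, (-0.06-0.12j)]] + [[(0.11+0.11j),(-0.08+0.1j),-0.08+0.23j,-0.23-0.06j], [(0.1-0.08j),0.07+0.07j,(0.18+0.08j),-0.07+0.18j], [0.23-0.07j,0.08+0.18j,(0.27+0.27j),-0.25+0.28j], [-0.06-0.23j,0.18-0.06j,(0.28-0.24j),0.26+0.26j]] + [[(0.11-0.11j), -0.08-0.10j, (-0.08-0.23j), -0.23+0.06j], [0.10+0.08j, 0.07-0.07j, (0.18-0.08j), (-0.07-0.18j)], [(0.23+0.07j), 0.08-0.18j, (0.27-0.27j), (-0.25-0.28j)], [-0.06+0.23j, (0.18+0.06j), 0.28+0.24j, 0.26-0.26j]]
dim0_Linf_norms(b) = [0.86, 0.81, 0.81, 0.69]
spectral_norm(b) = 1.01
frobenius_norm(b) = 2.01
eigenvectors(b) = [[(0.02-0.59j), (0.02+0.59j), -0.17-0.35j, (-0.17+0.35j)], [-0.63+0.00j, (-0.63-0j), -0.30+0.12j, (-0.3-0.12j)], [0.29+0.19j, (0.29-0.19j), (-0.62+0j), -0.62-0.00j], [(0.13-0.34j), (0.13+0.34j), (-0.04+0.6j), (-0.04-0.6j)]]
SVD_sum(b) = [[-0.55, -0.3, 0.08, -0.22], [0.55, 0.3, -0.08, 0.22], [0.14, 0.08, -0.02, 0.06], [-0.24, -0.13, 0.03, -0.10]] + [[0.11, -0.14, 0.37, 0.05], [0.17, -0.22, 0.58, 0.08], [0.04, -0.06, 0.15, 0.02], [0.17, -0.22, 0.56, 0.08]] + [[0.07,  0.07,  0.04,  -0.25], [-0.02,  -0.03,  -0.02,  0.09], [0.22,  0.24,  0.15,  -0.83], [-0.08,  -0.08,  -0.05,  0.29]] + [[0.25, -0.44, -0.23, -0.10], [0.16, -0.29, -0.15, -0.07], [-0.16, 0.28, 0.14, 0.06], [-0.29, 0.51, 0.26, 0.12]]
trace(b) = 0.46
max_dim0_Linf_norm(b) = 0.86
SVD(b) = [[-0.66, -0.41, -0.27, 0.56], [0.67, -0.64, 0.1, 0.37], [0.17, -0.17, -0.9, -0.35], [-0.29, -0.63, 0.31, -0.65]] @ diag([1.0063655203053499, 1.0052295374308613, 1.003481235005176, 1.0009332783005904]) @ [[0.82, 0.45, -0.12, 0.33], [-0.27, 0.34, -0.89, -0.13], [-0.24, -0.27, -0.16, 0.92], [0.45, -0.78, -0.41, -0.18]]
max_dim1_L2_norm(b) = 1.01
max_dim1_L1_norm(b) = 1.9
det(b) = 1.02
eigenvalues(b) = [(-0.48+0.88j), (-0.48-0.88j), (0.71+0.71j), (0.71-0.71j)]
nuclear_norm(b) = 4.02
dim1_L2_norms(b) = [1.0, 1.01, 1.0, 1.0]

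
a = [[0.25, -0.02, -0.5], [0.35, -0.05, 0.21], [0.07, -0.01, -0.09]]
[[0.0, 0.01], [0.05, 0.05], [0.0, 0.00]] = a @ [[0.1, 0.14],[-0.1, 0.15],[0.05, 0.05]]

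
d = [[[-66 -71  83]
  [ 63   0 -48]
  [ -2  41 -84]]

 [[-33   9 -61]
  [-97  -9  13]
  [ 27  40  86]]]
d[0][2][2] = -84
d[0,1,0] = 63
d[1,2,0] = 27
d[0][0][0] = -66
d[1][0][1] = 9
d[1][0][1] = 9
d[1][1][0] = -97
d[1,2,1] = 40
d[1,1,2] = 13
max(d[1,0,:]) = 9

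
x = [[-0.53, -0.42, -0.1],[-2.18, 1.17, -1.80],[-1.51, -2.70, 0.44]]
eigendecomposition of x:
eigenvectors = [[0.22,0.46,0.06], [0.59,-0.39,-0.72], [0.78,-0.80,0.69]]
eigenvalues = [-2.02, 0.0, 3.1]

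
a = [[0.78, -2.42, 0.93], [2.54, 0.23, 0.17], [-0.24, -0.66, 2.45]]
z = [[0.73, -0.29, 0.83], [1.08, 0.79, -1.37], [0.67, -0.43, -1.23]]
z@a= [[-0.37,-2.38,2.66],[3.18,-1.53,-2.22],[-0.27,-0.91,-2.46]]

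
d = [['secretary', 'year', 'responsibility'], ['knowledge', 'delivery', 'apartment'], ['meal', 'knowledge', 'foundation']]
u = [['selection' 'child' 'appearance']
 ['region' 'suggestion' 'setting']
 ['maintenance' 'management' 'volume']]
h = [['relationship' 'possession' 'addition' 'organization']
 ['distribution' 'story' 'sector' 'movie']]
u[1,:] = ['region', 'suggestion', 'setting']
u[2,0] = 'maintenance'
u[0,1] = 'child'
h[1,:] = ['distribution', 'story', 'sector', 'movie']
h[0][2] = 'addition'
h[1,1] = 'story'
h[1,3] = 'movie'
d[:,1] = ['year', 'delivery', 'knowledge']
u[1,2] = 'setting'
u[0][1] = 'child'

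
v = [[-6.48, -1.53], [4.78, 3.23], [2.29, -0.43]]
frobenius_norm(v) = 9.11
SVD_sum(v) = [[-6.2,  -2.29], [5.26,  1.94], [1.88,  0.69]] + [[-0.28, 0.76], [-0.48, 1.29], [0.41, -1.12]]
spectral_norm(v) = 8.89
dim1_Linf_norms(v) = [6.48, 4.78, 2.29]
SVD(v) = [[-0.74,-0.4], [0.63,-0.69], [0.22,0.6]] @ diag([8.891909838125038, 1.9938754802281822]) @ [[0.94, 0.35], [0.35, -0.94]]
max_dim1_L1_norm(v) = 8.01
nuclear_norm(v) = 10.89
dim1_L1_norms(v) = [8.01, 8.01, 2.72]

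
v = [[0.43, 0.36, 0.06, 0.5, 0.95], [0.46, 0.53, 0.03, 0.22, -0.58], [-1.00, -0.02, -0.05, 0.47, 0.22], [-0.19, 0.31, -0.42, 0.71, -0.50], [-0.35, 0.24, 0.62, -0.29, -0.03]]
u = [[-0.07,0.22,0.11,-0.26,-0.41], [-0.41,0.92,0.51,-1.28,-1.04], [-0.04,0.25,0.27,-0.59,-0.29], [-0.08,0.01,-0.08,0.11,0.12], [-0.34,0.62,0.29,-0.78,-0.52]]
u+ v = [[0.36, 0.58, 0.17, 0.24, 0.54], [0.05, 1.45, 0.54, -1.06, -1.62], [-1.04, 0.23, 0.22, -0.12, -0.07], [-0.27, 0.32, -0.5, 0.82, -0.38], [-0.69, 0.86, 0.91, -1.07, -0.55]]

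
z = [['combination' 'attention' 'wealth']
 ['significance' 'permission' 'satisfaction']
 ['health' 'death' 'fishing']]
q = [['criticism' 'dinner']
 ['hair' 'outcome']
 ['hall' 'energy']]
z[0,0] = 'combination'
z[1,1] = 'permission'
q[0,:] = ['criticism', 'dinner']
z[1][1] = 'permission'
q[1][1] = 'outcome'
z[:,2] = ['wealth', 'satisfaction', 'fishing']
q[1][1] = 'outcome'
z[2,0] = 'health'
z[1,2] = 'satisfaction'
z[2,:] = ['health', 'death', 'fishing']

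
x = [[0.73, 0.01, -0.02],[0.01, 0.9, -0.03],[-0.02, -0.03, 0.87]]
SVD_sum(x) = [[0.01, 0.08, -0.05], [0.08, 0.65, -0.41], [-0.05, -0.41, 0.27]] + [[0.01,  -0.04,  -0.06], [-0.04,  0.25,  0.39], [-0.06,  0.39,  0.59]] + [[0.71, -0.02, 0.09], [-0.02, 0.00, -0.0], [0.09, -0.0, 0.01]]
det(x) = 0.57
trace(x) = 2.50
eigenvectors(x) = [[-0.99, 0.10, -0.09], [0.03, 0.84, 0.55], [-0.13, -0.54, 0.83]]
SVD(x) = [[0.1, 0.09, -0.99], [0.84, -0.55, 0.03], [-0.54, -0.83, -0.13]] @ diag([0.9204608285100038, 0.8525384715206173, 0.7270006999693784]) @ [[0.10, 0.84, -0.54], [0.09, -0.55, -0.83], [-0.99, 0.03, -0.13]]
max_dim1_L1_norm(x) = 0.94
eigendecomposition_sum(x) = [[0.71, -0.02, 0.09], [-0.02, 0.00, -0.0], [0.09, -0.0, 0.01]] + [[0.01, 0.08, -0.05], [0.08, 0.65, -0.41], [-0.05, -0.41, 0.27]] + [[0.01, -0.04, -0.06], [-0.04, 0.25, 0.39], [-0.06, 0.39, 0.59]]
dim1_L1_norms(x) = [0.76, 0.94, 0.92]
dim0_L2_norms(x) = [0.73, 0.9, 0.87]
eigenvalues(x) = [0.73, 0.92, 0.85]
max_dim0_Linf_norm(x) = 0.9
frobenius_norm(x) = 1.45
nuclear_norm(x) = 2.50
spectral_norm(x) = 0.92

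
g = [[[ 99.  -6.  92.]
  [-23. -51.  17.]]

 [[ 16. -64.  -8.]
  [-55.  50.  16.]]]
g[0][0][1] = -6.0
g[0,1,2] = 17.0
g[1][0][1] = -64.0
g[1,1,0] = -55.0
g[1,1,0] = -55.0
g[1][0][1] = -64.0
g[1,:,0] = [16.0, -55.0]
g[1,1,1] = 50.0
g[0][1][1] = -51.0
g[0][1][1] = -51.0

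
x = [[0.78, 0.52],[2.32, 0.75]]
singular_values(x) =[2.6, 0.24]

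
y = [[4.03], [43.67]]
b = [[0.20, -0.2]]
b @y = [[-7.93]]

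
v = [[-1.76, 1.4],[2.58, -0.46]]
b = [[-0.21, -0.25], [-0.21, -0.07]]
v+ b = [[-1.97, 1.15], [2.37, -0.53]]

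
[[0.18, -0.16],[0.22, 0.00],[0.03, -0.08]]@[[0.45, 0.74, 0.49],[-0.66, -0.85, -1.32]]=[[0.19,  0.27,  0.30], [0.1,  0.16,  0.11], [0.07,  0.09,  0.12]]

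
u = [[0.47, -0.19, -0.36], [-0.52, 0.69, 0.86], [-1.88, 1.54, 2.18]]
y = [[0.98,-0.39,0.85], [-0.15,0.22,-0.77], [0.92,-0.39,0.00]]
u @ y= [[0.16, -0.08, 0.55], [0.18, 0.02, -0.97], [-0.07, 0.22, -2.78]]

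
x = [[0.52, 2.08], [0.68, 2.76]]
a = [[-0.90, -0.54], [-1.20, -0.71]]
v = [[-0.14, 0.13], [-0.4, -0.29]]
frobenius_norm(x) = 3.56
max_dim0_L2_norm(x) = 3.46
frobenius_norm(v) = 0.53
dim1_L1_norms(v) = [0.27, 0.69]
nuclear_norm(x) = 3.57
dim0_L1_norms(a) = [2.1, 1.25]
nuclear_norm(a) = 1.75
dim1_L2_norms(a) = [1.05, 1.39]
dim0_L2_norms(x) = [0.86, 3.46]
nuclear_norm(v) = 0.68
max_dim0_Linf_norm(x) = 2.76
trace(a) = -1.61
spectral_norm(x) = 3.56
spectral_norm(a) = 1.75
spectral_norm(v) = 0.50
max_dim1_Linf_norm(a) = 1.2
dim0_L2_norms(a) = [1.5, 0.89]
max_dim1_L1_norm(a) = 1.91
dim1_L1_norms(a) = [1.44, 1.91]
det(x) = 0.02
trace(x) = 3.28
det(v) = 0.09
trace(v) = -0.43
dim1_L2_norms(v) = [0.19, 0.49]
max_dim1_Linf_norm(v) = 0.4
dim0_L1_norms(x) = [1.2, 4.84]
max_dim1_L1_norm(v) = 0.69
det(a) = -0.01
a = x @ v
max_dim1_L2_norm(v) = 0.49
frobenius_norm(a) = 1.75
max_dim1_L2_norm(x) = 2.84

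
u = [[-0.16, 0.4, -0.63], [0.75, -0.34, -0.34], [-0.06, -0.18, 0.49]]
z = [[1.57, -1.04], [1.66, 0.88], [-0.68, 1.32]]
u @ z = [[0.84,  -0.31], [0.84,  -1.53], [-0.73,  0.55]]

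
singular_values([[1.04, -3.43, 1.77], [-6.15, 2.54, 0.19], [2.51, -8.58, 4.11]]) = [11.43, 5.14, 0.11]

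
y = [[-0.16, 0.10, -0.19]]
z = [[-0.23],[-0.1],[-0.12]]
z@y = [[0.04, -0.02, 0.04], [0.02, -0.01, 0.02], [0.02, -0.01, 0.02]]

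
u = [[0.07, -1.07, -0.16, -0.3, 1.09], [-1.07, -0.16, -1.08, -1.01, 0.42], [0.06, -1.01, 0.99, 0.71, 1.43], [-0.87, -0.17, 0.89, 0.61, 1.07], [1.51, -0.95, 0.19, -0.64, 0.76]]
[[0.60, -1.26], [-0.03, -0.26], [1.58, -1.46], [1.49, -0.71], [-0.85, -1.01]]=u@[[-0.73, 0.32],[-0.75, 1.25],[0.09, -0.59],[0.87, 0.38],[0.11, 0.07]]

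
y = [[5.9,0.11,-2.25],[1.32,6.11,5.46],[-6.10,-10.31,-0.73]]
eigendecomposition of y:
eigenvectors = [[(-0.9+0j),(-0.12-0.22j),-0.12+0.22j],[(0.36+0j),0.30+0.54j,0.30-0.54j],[0.24+0.00j,-0.74+0.00j,(-0.74-0j)]]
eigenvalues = [(6.46+0j), (2.41+5.72j), (2.41-5.72j)]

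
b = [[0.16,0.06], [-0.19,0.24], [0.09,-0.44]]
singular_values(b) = [0.53, 0.21]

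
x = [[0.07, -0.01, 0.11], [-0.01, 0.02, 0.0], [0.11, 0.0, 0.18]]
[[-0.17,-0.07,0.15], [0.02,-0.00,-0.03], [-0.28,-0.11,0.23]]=x@ [[-1.43, 0.02, 1.72], [0.19, -0.23, -0.43], [-0.66, -0.63, 0.24]]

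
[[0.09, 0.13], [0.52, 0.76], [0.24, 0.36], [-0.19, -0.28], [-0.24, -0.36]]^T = [[0.09, 0.52, 0.24, -0.19, -0.24], [0.13, 0.76, 0.36, -0.28, -0.36]]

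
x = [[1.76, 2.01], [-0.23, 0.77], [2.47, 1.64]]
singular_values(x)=[3.97, 0.9]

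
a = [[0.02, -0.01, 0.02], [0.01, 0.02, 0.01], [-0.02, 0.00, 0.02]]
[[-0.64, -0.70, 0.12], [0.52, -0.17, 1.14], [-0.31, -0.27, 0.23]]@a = [[-0.02, -0.01, -0.02], [-0.01, -0.01, 0.03], [-0.01, -0.00, -0.0]]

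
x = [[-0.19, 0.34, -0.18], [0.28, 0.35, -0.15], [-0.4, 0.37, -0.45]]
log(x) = [[(-1.08+2.4j), (0.09-1.21j), 0.23+0.35j],[0.63-1.57j, (-1.04+0.59j), (-0.24+0.74j)],[(1.56-0.31j), (-0.67-0.51j), -1.12+3.29j]]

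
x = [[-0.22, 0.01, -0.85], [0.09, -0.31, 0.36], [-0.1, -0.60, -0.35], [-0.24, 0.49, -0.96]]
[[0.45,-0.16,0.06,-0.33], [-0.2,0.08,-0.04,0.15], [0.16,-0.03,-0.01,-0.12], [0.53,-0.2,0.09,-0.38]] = x @[[0.07, -0.22, 0.27, -0.01], [0.04, -0.05, 0.05, -0.02], [-0.55, 0.24, -0.14, 0.39]]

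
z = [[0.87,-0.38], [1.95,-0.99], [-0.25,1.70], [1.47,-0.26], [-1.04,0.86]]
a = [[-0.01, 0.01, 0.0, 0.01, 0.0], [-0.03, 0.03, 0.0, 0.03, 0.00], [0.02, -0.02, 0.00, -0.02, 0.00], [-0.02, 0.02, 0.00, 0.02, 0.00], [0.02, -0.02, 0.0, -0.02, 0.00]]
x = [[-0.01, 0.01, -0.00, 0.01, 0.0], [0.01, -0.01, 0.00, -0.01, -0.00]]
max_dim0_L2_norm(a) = 0.05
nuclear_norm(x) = 0.02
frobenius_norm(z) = 3.56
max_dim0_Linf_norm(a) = 0.03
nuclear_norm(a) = 0.08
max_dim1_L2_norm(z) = 2.19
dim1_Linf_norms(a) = [0.01, 0.03, 0.02, 0.02, 0.02]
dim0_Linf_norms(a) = [0.03, 0.03, 0.0, 0.03, 0.0]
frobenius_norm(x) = 0.02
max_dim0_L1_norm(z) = 5.58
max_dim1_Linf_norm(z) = 1.95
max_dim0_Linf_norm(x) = 0.01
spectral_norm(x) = 0.02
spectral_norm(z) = 3.25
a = z @ x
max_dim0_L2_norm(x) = 0.01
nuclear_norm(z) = 4.70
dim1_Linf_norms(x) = [0.01, 0.01]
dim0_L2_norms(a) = [0.05, 0.05, 0.0, 0.05, 0.0]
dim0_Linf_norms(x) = [0.01, 0.01, 0.0, 0.01, 0.0]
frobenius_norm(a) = 0.08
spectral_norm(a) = 0.08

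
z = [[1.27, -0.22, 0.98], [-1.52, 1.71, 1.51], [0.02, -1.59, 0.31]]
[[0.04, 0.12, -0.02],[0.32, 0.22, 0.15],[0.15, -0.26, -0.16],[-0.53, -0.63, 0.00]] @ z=[[-0.13,  0.23,  0.21], [0.08,  0.07,  0.69], [0.58,  -0.22,  -0.3], [0.28,  -0.96,  -1.47]]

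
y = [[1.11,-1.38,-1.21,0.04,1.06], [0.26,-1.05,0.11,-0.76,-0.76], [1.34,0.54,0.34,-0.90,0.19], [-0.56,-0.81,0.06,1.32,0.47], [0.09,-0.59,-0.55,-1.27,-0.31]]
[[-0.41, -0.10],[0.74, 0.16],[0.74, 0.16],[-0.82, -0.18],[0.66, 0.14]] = y@[[0.1, 0.02], [-0.10, -0.02], [0.41, 0.09], [-0.61, -0.13], [-0.13, -0.03]]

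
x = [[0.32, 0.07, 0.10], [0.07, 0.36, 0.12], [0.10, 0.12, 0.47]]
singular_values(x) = [0.6, 0.28, 0.27]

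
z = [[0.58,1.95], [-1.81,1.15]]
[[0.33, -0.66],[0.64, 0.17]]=z @ [[-0.21,-0.26], [0.23,-0.26]]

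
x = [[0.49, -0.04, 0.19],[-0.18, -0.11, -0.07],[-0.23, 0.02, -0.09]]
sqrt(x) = [[(0.77+0j),  (-0.05+0.03j),  (0.3-0.01j)], [(-0.22+0.12j),  (0.01+0.34j),  -0.08+0.05j], [-0.36+0.01j,  (0.02-0.02j),  (-0.14+0.04j)]]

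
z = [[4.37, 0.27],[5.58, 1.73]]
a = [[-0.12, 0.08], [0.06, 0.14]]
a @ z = [[-0.08, 0.11], [1.04, 0.26]]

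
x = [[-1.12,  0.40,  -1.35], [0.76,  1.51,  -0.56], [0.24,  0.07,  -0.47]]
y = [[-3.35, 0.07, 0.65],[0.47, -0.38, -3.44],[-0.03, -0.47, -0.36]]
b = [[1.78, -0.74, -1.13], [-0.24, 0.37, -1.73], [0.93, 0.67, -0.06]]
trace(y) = -4.09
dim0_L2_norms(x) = [1.37, 1.56, 1.54]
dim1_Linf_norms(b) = [1.78, 1.73, 0.93]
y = x @ b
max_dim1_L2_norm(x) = 1.8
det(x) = 1.26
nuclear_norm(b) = 5.02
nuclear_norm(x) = 3.99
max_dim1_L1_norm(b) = 3.65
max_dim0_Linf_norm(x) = 1.51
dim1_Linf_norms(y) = [3.35, 3.44, 0.47]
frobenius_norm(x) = 2.59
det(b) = 3.80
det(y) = 4.83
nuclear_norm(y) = 7.26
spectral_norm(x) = 1.96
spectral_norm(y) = 3.98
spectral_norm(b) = 2.43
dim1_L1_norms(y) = [4.07, 4.29, 0.86]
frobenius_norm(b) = 3.08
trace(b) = 2.09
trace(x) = -0.08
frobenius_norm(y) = 4.92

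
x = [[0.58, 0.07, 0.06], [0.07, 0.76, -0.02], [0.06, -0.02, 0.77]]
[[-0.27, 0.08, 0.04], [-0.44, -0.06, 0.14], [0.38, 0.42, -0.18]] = x @ [[-0.46, 0.1, 0.08], [-0.52, -0.08, 0.17], [0.51, 0.53, -0.23]]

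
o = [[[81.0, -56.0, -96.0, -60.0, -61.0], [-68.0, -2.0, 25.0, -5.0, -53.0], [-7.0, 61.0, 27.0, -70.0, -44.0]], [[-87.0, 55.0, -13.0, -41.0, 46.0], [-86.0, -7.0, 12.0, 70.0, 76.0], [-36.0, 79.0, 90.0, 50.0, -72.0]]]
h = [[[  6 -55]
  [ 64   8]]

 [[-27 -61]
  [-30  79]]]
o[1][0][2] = -13.0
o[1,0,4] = 46.0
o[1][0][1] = 55.0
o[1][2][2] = 90.0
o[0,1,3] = -5.0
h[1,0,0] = -27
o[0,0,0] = 81.0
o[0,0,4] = -61.0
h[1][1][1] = 79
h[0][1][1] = 8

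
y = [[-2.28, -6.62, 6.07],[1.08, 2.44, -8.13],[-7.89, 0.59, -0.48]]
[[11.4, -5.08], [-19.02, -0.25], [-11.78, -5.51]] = y@[[1.35, 0.74], [0.17, 0.87], [2.57, 0.39]]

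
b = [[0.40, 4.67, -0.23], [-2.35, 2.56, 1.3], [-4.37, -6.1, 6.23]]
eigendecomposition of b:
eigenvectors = [[-0.51+0.00j, 0.06-0.35j, (0.06+0.35j)], [(-0.21+0j), (0.32-0.2j), 0.32+0.20j], [(-0.83+0j), (0.86+0j), 0.86-0.00j]]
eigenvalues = [(1.96+0j), (3.61+3.18j), (3.61-3.18j)]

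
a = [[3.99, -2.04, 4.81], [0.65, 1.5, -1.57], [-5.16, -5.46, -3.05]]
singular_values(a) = [9.01, 5.65, 1.04]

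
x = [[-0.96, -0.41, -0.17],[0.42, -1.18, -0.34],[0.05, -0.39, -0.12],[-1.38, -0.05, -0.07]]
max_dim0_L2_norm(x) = 1.73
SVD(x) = [[-0.55,-0.33,-0.63], [0.25,-0.89,0.35], [0.03,-0.3,-0.45], [-0.8,-0.07,0.53]] @ diag([1.734961602141576, 1.3688191162665666, 0.006516597083739339]) @ [[1.0, -0.03, 0.03], [0.02, 0.96, 0.29], [-0.04, -0.29, 0.96]]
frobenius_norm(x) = 2.21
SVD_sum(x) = [[-0.95,0.03,-0.03], [0.44,-0.01,0.01], [0.06,-0.0,0.0], [-1.38,0.04,-0.05]] + [[-0.01, -0.44, -0.13], [-0.02, -1.17, -0.36], [-0.01, -0.39, -0.12], [-0.0, -0.09, -0.03]] + [[0.0, 0.00, -0.00], [-0.00, -0.00, 0.00], [0.0, 0.00, -0.00], [-0.00, -0.0, 0.0]]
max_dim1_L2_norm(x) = 1.38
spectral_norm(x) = 1.73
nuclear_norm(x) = 3.11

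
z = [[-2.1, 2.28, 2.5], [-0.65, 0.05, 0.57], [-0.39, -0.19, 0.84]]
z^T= [[-2.1, -0.65, -0.39], [2.28, 0.05, -0.19], [2.5, 0.57, 0.84]]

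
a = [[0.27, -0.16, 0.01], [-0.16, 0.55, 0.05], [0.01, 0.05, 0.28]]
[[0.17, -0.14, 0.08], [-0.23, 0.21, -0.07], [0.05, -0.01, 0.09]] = a@ [[0.42, -0.32, 0.23], [-0.32, 0.30, -0.08], [0.23, -0.08, 0.31]]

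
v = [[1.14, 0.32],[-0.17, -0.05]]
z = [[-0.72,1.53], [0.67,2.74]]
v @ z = [[-0.61, 2.62], [0.09, -0.40]]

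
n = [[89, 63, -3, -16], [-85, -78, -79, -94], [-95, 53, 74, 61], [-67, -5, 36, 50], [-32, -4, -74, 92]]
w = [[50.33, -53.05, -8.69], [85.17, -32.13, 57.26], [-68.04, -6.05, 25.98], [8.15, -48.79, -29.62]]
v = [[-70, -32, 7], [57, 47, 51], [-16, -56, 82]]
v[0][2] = 7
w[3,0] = 8.15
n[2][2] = 74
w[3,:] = [8.15, -48.79, -29.62]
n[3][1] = -5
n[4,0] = -32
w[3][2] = -29.62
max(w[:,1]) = -6.05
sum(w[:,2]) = 44.92999999999999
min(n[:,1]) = -78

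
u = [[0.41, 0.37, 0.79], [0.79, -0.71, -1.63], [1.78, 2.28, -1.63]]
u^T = [[0.41, 0.79, 1.78], [0.37, -0.71, 2.28], [0.79, -1.63, -1.63]]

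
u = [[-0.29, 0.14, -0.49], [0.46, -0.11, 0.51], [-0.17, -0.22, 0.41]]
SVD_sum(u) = [[-0.28, 0.15, -0.5], [0.32, -0.17, 0.57], [0.15, -0.08, 0.27]] + [[-0.01, -0.01, 0.01],[0.14, 0.06, -0.06],[-0.32, -0.14, 0.14]] + [[0.00, -0.0, -0.00], [0.0, -0.0, -0.0], [0.0, -0.00, -0.00]]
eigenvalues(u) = [-0.4, 0.42, -0.0]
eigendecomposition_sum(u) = [[-0.43, 0.01, -0.26],[0.57, -0.01, 0.35],[0.06, -0.0, 0.04]] + [[0.14, 0.13, -0.23],[-0.1, -0.1, 0.16],[-0.23, -0.22, 0.37]] + [[0.0,  0.0,  0.0], [-0.01,  -0.01,  -0.00], [-0.00,  -0.00,  -0.00]]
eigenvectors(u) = [[-0.60, 0.49, -0.22], [0.79, -0.35, 0.9], [0.09, -0.8, 0.38]]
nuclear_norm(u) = 1.36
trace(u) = 0.01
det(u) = 0.00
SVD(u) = [[-0.62, 0.04, 0.79], [0.71, -0.40, 0.58], [0.34, 0.92, 0.22]] @ diag([0.9505317975587934, 0.4116863229815493, 0.0019165853961793005]) @ [[0.47,-0.25,0.85],[-0.85,-0.37,0.37],[0.22,-0.90,-0.39]]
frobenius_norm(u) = 1.04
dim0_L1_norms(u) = [0.92, 0.47, 1.41]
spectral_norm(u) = 0.95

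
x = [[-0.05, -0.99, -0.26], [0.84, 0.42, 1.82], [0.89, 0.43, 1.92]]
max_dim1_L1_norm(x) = 3.24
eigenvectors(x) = [[-0.44,0.82,-0.9], [0.62,-0.4,-0.07], [0.65,-0.41,0.43]]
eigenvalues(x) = [1.73, 0.57, -0.0]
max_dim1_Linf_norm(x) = 1.92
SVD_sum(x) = [[-0.2, -0.12, -0.44], [0.82, 0.51, 1.80], [0.87, 0.54, 1.90]] + [[0.15, -0.87, 0.18], [0.02, -0.09, 0.02], [0.02, -0.11, 0.02]] + [[-0.0, -0.00, 0.0], [-0.0, -0.0, 0.0], [0.0, 0.0, -0.00]]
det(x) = -0.00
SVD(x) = [[-0.17, -0.99, -0.01], [0.68, -0.11, -0.73], [0.72, -0.13, 0.69]] @ diag([3.013736072307336, 0.9085107355014133, 0.0017691671003377566]) @ [[0.40, 0.25, 0.88], [-0.17, 0.97, -0.20], [0.90, 0.07, -0.43]]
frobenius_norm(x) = 3.15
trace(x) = 2.29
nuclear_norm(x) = 3.92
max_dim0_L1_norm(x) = 4.0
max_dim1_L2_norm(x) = 2.16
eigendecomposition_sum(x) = [[-0.89, 0.07, -1.84], [1.25, -0.10, 2.6], [1.31, -0.10, 2.71]] + [[0.84, -1.05, 1.57], [-0.41, 0.52, -0.78], [-0.42, 0.53, -0.79]] + [[-0.0, -0.01, 0.01], [-0.00, -0.0, 0.0], [0.0, 0.0, -0.0]]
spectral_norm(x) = 3.01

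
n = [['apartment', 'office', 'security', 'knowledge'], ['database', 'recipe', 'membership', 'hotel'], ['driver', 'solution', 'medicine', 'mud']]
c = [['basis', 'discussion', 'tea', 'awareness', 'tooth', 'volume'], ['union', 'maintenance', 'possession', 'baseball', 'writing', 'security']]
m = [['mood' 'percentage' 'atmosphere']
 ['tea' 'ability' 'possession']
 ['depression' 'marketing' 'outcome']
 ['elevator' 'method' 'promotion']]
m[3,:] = ['elevator', 'method', 'promotion']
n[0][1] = 'office'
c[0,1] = 'discussion'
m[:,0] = ['mood', 'tea', 'depression', 'elevator']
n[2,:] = ['driver', 'solution', 'medicine', 'mud']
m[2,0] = 'depression'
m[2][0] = 'depression'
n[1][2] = 'membership'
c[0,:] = ['basis', 'discussion', 'tea', 'awareness', 'tooth', 'volume']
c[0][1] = 'discussion'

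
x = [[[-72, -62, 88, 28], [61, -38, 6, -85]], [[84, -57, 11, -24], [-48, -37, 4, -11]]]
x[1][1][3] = -11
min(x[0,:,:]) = -85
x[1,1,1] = -37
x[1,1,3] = -11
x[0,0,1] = -62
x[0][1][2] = 6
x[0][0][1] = -62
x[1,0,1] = -57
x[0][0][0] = -72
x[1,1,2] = 4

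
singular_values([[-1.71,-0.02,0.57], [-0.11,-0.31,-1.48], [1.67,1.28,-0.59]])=[2.72, 1.51, 0.8]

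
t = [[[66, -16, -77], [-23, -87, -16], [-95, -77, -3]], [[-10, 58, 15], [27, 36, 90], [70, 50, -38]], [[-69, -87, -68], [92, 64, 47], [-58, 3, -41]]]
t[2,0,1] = -87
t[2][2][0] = -58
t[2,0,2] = -68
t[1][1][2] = 90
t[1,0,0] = -10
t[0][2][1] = -77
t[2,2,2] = -41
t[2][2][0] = -58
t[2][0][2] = -68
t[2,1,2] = 47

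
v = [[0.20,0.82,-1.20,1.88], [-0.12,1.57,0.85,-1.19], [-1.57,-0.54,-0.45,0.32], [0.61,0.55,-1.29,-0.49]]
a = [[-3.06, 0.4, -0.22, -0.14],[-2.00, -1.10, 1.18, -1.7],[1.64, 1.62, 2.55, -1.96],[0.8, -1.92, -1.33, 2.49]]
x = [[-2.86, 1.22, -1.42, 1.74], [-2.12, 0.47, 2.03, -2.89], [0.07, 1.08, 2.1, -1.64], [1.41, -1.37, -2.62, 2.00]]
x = a + v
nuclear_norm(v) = 7.62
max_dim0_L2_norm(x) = 4.25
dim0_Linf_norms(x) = [2.86, 1.37, 2.62, 2.89]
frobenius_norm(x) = 7.41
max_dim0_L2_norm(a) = 4.09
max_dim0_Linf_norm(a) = 3.06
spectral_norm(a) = 5.04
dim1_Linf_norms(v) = [1.88, 1.57, 1.57, 1.29]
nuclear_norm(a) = 11.77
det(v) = 10.85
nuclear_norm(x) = 11.65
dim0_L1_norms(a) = [7.5, 5.04, 5.28, 6.29]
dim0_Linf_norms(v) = [1.57, 1.57, 1.29, 1.88]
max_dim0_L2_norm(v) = 2.3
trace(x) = 1.71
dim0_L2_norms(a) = [4.09, 2.77, 3.12, 3.6]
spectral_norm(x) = 6.16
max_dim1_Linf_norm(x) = 2.89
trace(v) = 0.83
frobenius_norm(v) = 3.99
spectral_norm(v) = 2.75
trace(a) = 0.88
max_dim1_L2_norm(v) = 2.38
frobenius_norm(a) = 6.86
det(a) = 25.56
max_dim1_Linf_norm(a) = 3.06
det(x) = -7.19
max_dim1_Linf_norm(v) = 1.88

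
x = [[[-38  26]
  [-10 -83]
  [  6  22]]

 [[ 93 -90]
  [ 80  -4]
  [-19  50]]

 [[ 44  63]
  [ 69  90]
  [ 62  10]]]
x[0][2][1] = 22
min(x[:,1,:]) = -83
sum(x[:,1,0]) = 139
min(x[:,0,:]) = -90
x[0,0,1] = 26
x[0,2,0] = 6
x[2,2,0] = 62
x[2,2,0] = 62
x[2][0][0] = 44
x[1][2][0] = -19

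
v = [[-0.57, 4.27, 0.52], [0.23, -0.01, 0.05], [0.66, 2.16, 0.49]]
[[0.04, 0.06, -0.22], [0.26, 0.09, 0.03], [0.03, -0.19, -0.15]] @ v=[[-0.15, -0.31, -0.08], [-0.11, 1.17, 0.15], [-0.16, -0.19, -0.07]]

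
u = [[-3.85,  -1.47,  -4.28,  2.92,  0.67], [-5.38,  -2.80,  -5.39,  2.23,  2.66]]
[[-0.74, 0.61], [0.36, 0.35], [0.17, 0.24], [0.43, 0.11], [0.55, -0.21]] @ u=[[-0.43, -0.62, -0.12, -0.80, 1.13], [-3.27, -1.51, -3.43, 1.83, 1.17], [-1.95, -0.92, -2.02, 1.03, 0.75], [-2.25, -0.94, -2.43, 1.5, 0.58], [-0.99, -0.22, -1.22, 1.14, -0.19]]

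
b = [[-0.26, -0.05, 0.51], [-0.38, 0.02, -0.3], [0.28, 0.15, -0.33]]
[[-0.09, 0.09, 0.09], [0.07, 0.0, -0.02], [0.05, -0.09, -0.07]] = b@[[-0.03, -0.10, -0.05], [-0.03, -0.16, -0.09], [-0.2, 0.11, 0.14]]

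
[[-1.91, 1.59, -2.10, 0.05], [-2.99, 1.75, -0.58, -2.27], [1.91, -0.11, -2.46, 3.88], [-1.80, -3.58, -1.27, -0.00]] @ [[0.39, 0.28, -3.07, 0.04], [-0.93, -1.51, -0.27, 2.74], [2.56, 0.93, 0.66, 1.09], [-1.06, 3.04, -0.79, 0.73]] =[[-7.65, -4.74, 4.01, 2.03], [-1.87, -10.92, 10.12, 2.39], [-9.56, 10.21, -10.52, -0.07], [-0.62, 3.72, 5.65, -11.27]]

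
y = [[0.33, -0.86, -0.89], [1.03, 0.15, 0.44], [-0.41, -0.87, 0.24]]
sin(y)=[[0.23,-1.07,-0.95], [1.19,0.11,0.61], [-0.35,-1.04,0.07]]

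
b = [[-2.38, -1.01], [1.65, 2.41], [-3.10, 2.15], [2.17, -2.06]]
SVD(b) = [[-0.33, 0.54],[0.08, -0.79],[-0.75, -0.14],[0.57, 0.24]] @ diag([5.010750221250658, 3.6458856564950692]) @ [[0.89, -0.45], [-0.45, -0.89]]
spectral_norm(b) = 5.01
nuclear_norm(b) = 8.66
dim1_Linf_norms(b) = [2.38, 2.41, 3.1, 2.17]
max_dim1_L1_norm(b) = 5.25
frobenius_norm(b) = 6.20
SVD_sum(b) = [[-1.49, 0.75], [0.34, -0.17], [-3.34, 1.68], [2.56, -1.29]] + [[-0.89, -1.76], [1.31, 2.58], [0.24, 0.47], [-0.39, -0.77]]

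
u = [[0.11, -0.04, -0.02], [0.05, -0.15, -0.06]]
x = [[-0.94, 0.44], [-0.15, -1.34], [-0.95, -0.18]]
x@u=[[-0.08, -0.03, -0.01], [-0.08, 0.21, 0.08], [-0.11, 0.06, 0.03]]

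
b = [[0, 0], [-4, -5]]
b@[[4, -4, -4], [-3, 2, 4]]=[[0, 0, 0], [-1, 6, -4]]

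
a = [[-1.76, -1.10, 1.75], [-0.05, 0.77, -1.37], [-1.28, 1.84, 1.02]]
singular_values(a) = [3.13, 2.32, 0.86]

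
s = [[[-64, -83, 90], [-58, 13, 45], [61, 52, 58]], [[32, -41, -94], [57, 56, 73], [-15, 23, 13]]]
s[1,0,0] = 32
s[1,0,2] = -94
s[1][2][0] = -15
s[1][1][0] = 57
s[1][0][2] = -94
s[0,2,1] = 52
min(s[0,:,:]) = -83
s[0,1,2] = 45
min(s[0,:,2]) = 45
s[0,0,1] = -83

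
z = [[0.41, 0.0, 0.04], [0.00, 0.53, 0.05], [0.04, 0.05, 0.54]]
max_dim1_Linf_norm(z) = 0.54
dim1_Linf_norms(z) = [0.41, 0.53, 0.54]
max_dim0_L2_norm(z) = 0.54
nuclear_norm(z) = 1.48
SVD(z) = [[-0.17, 0.28, -0.95], [-0.63, -0.77, -0.11], [-0.76, 0.58, 0.30]] @ diag([0.5903192730599802, 0.4925753501657006, 0.3971053767743192]) @ [[-0.17, -0.63, -0.76], [0.28, -0.77, 0.58], [-0.95, -0.11, 0.30]]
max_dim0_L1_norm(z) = 0.63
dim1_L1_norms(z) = [0.45, 0.58, 0.63]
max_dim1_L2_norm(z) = 0.54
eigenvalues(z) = [0.4, 0.59, 0.49]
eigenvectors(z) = [[0.95,  -0.17,  0.28], [0.11,  -0.63,  -0.77], [-0.3,  -0.76,  0.58]]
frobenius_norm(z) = 0.87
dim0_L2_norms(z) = [0.41, 0.53, 0.54]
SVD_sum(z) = [[0.02, 0.06, 0.08], [0.06, 0.23, 0.28], [0.08, 0.28, 0.34]] + [[0.04, -0.11, 0.08], [-0.11, 0.29, -0.22], [0.08, -0.22, 0.16]] + [[0.35,0.04,-0.11], [0.04,0.01,-0.01], [-0.11,-0.01,0.04]]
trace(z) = 1.48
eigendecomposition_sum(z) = [[0.35, 0.04, -0.11],[0.04, 0.01, -0.01],[-0.11, -0.01, 0.04]] + [[0.02,0.06,0.08], [0.06,0.23,0.28], [0.08,0.28,0.34]] + [[0.04, -0.11, 0.08], [-0.11, 0.29, -0.22], [0.08, -0.22, 0.16]]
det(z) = 0.12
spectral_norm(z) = 0.59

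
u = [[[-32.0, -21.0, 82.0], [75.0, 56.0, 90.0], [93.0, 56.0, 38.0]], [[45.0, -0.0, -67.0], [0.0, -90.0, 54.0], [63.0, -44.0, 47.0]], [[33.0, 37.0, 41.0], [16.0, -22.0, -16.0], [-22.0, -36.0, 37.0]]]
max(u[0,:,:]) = 93.0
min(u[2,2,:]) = -36.0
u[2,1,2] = -16.0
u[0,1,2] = 90.0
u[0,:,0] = [-32.0, 75.0, 93.0]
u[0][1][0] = 75.0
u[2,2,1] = -36.0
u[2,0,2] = 41.0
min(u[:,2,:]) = -44.0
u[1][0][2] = -67.0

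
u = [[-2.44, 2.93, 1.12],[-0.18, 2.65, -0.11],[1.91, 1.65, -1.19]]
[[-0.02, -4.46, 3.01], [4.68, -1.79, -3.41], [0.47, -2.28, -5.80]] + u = [[-2.46, -1.53, 4.13], [4.50, 0.86, -3.52], [2.38, -0.63, -6.99]]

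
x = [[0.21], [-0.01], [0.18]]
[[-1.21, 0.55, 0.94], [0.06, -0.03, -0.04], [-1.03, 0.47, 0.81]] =x@[[-5.74, 2.63, 4.5]]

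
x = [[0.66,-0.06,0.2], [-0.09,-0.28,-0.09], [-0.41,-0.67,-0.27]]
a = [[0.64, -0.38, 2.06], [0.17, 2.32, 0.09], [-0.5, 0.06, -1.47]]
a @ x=[[-0.39, -1.31, -0.39], [-0.13, -0.72, -0.20], [0.27, 1.00, 0.29]]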